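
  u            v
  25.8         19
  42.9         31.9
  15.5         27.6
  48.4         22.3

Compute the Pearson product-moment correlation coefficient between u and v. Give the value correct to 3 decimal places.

n = 4, Σu = 132.6, Σv = 100.8, Σu² = 5088.86, Σv² = 2637.66, Σuv = 3365.83
nΣuv − ΣuΣv = 13463.32 − 13366.08 = 97.24
nΣu² − (Σu)² = 20355.44 − 17582.76 = 2772.68; nΣv² − (Σv)² = 10550.64 − 10160.64 = 390
r = 97.24 / √(2772.68 × 390) = 97.24 / 1039.8775 ≈ 0.094

0.094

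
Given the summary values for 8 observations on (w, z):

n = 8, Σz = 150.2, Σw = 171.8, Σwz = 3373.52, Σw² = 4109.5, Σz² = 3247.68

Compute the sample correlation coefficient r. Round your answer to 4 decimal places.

r = (nΣwz − ΣwΣz) / √[(nΣw² − (Σw)²)(nΣz² − (Σz)²)]
Numerator: 8×3373.52 − 171.8×150.2 = 1183.8
Denominator: √[(32876 − 29515.24)(25981.44 − 22560.04)] = √[3360.76 × 3421.4] = 3390.9445
r = 1183.8 / 3390.9445 ≈ 0.3491

0.3491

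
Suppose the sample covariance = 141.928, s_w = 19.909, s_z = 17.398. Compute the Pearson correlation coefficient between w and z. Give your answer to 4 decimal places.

r = Cov(w,z) / (s_w · s_z) = 141.928 / (19.909 × 17.398)
  = 141.928 / 346.3768 ≈ 0.4098

0.4098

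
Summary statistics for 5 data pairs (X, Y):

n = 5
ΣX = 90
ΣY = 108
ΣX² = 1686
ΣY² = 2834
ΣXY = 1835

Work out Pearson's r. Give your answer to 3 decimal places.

-0.599

r = (nΣXY − ΣXΣY) / √[(nΣX² − (ΣX)²)(nΣY² − (ΣY)²)]
Numerator: 5×1835 − 90×108 = -545
Denominator: √[(8430 − 8100)(14170 − 11664)] = √[330 × 2506] = 909.3844
r = -545 / 909.3844 ≈ -0.599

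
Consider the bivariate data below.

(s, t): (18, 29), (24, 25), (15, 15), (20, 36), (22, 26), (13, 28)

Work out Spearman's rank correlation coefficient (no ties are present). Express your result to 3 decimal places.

Rank s: 3, 6, 2, 4, 5, 1
Rank t: 5, 2, 1, 6, 3, 4
d = rank(s) − rank(t): -2, 4, 1, -2, 2, -3; Σd² = 38
ρ = 1 − 6Σd² / [n(n²−1)] = 1 − 6×38 / (6×35) = 1 − 228/210 ≈ -0.086

-0.086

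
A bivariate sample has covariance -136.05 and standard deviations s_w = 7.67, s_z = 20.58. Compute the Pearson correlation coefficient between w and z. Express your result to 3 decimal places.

-0.862

r = Cov(w,z) / (s_w · s_z) = -136.05 / (7.67 × 20.58)
  = -136.05 / 157.8486 ≈ -0.862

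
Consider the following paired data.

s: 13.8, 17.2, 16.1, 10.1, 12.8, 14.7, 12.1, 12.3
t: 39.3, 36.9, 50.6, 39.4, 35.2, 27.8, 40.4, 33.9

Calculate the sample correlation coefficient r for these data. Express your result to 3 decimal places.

0.149

n = 8, Σs = 109.1, Σt = 303.5, Σs² = 1525.13, Σt² = 11812.07, Σst = 4154.65
nΣst − ΣsΣt = 33237.2 − 33111.85 = 125.35
nΣs² − (Σs)² = 12201.04 − 11902.81 = 298.23; nΣt² − (Σt)² = 94496.56 − 92112.25 = 2384.31
r = 125.35 / √(298.23 × 2384.31) = 125.35 / 843.2513 ≈ 0.149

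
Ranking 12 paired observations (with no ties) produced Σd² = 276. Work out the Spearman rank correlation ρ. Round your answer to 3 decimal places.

0.035

ρ = 1 − 6Σd² / [n(n²−1)] = 1 − 6×276 / (12×143)
  = 1 − 1656/1716 = 1 − 0.9650 ≈ 0.035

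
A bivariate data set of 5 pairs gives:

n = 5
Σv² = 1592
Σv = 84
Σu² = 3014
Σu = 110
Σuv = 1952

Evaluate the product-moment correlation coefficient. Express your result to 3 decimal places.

0.317

r = (nΣuv − ΣuΣv) / √[(nΣu² − (Σu)²)(nΣv² − (Σv)²)]
Numerator: 5×1952 − 110×84 = 520
Denominator: √[(15070 − 12100)(7960 − 7056)] = √[2970 × 904] = 1638.5603
r = 520 / 1638.5603 ≈ 0.317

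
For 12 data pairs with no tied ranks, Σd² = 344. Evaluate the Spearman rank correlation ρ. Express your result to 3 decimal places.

-0.203

ρ = 1 − 6Σd² / [n(n²−1)] = 1 − 6×344 / (12×143)
  = 1 − 2064/1716 = 1 − 1.2028 ≈ -0.203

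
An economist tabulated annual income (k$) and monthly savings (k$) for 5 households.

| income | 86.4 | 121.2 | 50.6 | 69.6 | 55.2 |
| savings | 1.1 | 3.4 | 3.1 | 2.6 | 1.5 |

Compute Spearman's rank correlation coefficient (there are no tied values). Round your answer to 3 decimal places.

Rank income: 4, 5, 1, 3, 2
Rank savings: 1, 5, 4, 3, 2
d = rank(income) − rank(savings): 3, 0, -3, 0, 0; Σd² = 18
ρ = 1 − 6Σd² / [n(n²−1)] = 1 − 6×18 / (5×24) = 1 − 108/120 ≈ 0.100

0.100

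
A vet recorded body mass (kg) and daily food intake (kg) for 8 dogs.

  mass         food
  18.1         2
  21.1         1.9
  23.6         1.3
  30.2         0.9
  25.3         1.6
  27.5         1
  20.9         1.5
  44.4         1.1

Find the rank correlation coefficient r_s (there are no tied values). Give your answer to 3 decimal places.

Rank mass: 1, 3, 4, 7, 5, 6, 2, 8
Rank food: 8, 7, 4, 1, 6, 2, 5, 3
d = rank(mass) − rank(food): -7, -4, 0, 6, -1, 4, -3, 5; Σd² = 152
ρ = 1 − 6Σd² / [n(n²−1)] = 1 − 6×152 / (8×63) = 1 − 912/504 ≈ -0.810

-0.810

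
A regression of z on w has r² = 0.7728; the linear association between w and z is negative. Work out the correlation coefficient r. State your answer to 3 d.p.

-0.879

|r| = √0.7728 = 0.879
The association is negative, so r = −0.879.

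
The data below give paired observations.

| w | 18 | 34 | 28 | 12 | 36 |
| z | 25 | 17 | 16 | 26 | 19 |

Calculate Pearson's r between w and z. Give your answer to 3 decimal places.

n = 5, Σw = 128, Σz = 103, Σw² = 3704, Σz² = 2207, Σwz = 2472
nΣwz − ΣwΣz = 12360 − 13184 = -824
nΣw² − (Σw)² = 18520 − 16384 = 2136; nΣz² − (Σz)² = 11035 − 10609 = 426
r = -824 / √(2136 × 426) = -824 / 953.9057 ≈ -0.864

-0.864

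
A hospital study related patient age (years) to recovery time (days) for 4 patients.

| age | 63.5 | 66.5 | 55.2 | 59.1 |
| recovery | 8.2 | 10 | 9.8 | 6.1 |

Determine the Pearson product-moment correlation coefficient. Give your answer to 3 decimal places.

n = 4, Σx = 244.3, Σy = 34.1, Σx² = 14994.35, Σy² = 300.49, Σxy = 2087.17
nΣxy − ΣxΣy = 8348.68 − 8330.63 = 18.05
nΣx² − (Σx)² = 59977.4 − 59682.49 = 294.91; nΣy² − (Σy)² = 1201.96 − 1162.81 = 39.15
r = 18.05 / √(294.91 × 39.15) = 18.05 / 107.4510 ≈ 0.168

0.168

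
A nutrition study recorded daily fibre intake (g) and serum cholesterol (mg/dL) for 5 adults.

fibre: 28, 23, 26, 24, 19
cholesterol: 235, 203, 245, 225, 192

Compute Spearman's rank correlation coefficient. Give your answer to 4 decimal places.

0.9000

Rank fibre: 5, 2, 4, 3, 1
Rank cholesterol: 4, 2, 5, 3, 1
d = rank(fibre) − rank(cholesterol): 1, 0, -1, 0, 0; Σd² = 2
ρ = 1 − 6Σd² / [n(n²−1)] = 1 − 6×2 / (5×24) = 1 − 12/120 ≈ 0.9000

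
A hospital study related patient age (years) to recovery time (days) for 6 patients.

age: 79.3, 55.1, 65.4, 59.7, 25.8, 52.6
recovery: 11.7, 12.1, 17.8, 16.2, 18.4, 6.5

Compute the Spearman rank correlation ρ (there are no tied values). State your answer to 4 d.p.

-0.2000

Rank age: 6, 3, 5, 4, 1, 2
Rank recovery: 2, 3, 5, 4, 6, 1
d = rank(age) − rank(recovery): 4, 0, 0, 0, -5, 1; Σd² = 42
ρ = 1 − 6Σd² / [n(n²−1)] = 1 − 6×42 / (6×35) = 1 − 252/210 ≈ -0.2000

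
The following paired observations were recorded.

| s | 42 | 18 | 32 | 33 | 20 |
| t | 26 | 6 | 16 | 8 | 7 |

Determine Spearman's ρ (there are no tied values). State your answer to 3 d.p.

0.900

Rank s: 5, 1, 3, 4, 2
Rank t: 5, 1, 4, 3, 2
d = rank(s) − rank(t): 0, 0, -1, 1, 0; Σd² = 2
ρ = 1 − 6Σd² / [n(n²−1)] = 1 − 6×2 / (5×24) = 1 − 12/120 ≈ 0.900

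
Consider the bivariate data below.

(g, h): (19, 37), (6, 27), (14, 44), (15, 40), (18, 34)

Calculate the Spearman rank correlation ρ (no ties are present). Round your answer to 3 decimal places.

Rank g: 5, 1, 2, 3, 4
Rank h: 3, 1, 5, 4, 2
d = rank(g) − rank(h): 2, 0, -3, -1, 2; Σd² = 18
ρ = 1 − 6Σd² / [n(n²−1)] = 1 − 6×18 / (5×24) = 1 − 108/120 ≈ 0.100

0.100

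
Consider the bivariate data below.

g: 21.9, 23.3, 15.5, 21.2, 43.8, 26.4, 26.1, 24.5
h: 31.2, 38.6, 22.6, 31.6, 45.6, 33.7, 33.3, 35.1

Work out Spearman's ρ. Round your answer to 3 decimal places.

Rank g: 3, 4, 1, 2, 8, 7, 6, 5
Rank h: 2, 7, 1, 3, 8, 5, 4, 6
d = rank(g) − rank(h): 1, -3, 0, -1, 0, 2, 2, -1; Σd² = 20
ρ = 1 − 6Σd² / [n(n²−1)] = 1 − 6×20 / (8×63) = 1 − 120/504 ≈ 0.762

0.762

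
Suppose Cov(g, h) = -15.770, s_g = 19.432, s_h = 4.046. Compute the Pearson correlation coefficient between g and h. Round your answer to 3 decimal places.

-0.201

r = Cov(g,h) / (s_g · s_h) = -15.770 / (19.432 × 4.046)
  = -15.770 / 78.6219 ≈ -0.201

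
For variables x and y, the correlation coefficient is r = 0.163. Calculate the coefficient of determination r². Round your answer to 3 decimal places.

r² = (0.163)² = 0.027

0.027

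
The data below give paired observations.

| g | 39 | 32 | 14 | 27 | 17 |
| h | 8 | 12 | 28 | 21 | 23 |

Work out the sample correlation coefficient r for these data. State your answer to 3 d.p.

-0.962

n = 5, Σg = 129, Σh = 92, Σg² = 3759, Σh² = 1962, Σgh = 2046
nΣgh − ΣgΣh = 10230 − 11868 = -1638
nΣg² − (Σg)² = 18795 − 16641 = 2154; nΣh² − (Σh)² = 9810 − 8464 = 1346
r = -1638 / √(2154 × 1346) = -1638 / 1702.7284 ≈ -0.962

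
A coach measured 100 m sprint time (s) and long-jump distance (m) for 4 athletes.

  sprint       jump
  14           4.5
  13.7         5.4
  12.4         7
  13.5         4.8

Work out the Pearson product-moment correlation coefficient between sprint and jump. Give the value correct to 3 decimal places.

-0.943

n = 4, Σx = 53.6, Σy = 21.7, Σx² = 719.7, Σy² = 121.45, Σxy = 288.58
nΣxy − ΣxΣy = 1154.32 − 1163.12 = -8.8
nΣx² − (Σx)² = 2878.8 − 2872.96 = 5.84; nΣy² − (Σy)² = 485.8 − 470.89 = 14.91
r = -8.8 / √(5.84 × 14.91) = -8.8 / 9.3314 ≈ -0.943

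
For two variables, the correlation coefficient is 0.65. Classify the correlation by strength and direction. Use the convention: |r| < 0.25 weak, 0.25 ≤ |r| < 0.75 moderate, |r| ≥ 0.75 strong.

moderate positive

r = 0.65 > 0 so the relationship is positive.
|r| = 0.65, which falls in the moderate range.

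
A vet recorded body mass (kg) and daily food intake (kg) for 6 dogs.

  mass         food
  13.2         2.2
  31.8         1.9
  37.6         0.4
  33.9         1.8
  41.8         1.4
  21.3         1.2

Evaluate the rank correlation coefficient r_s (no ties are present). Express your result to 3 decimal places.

-0.543

Rank mass: 1, 3, 5, 4, 6, 2
Rank food: 6, 5, 1, 4, 3, 2
d = rank(mass) − rank(food): -5, -2, 4, 0, 3, 0; Σd² = 54
ρ = 1 − 6Σd² / [n(n²−1)] = 1 − 6×54 / (6×35) = 1 − 324/210 ≈ -0.543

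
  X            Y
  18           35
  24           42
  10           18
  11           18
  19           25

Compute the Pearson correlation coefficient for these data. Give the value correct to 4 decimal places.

0.9135

n = 5, ΣX = 82, ΣY = 138, ΣX² = 1482, ΣY² = 4262, ΣXY = 2491
nΣXY − ΣXΣY = 12455 − 11316 = 1139
nΣX² − (ΣX)² = 7410 − 6724 = 686; nΣY² − (ΣY)² = 21310 − 19044 = 2266
r = 1139 / √(686 × 2266) = 1139 / 1246.7863 ≈ 0.9135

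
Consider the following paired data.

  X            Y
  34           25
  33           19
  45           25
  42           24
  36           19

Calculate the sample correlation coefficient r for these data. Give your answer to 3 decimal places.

n = 5, ΣX = 190, ΣY = 112, ΣX² = 7330, ΣY² = 2548, ΣXY = 4294
nΣXY − ΣXΣY = 21470 − 21280 = 190
nΣX² − (ΣX)² = 36650 − 36100 = 550; nΣY² − (ΣY)² = 12740 − 12544 = 196
r = 190 / √(550 × 196) = 190 / 328.3291 ≈ 0.579

0.579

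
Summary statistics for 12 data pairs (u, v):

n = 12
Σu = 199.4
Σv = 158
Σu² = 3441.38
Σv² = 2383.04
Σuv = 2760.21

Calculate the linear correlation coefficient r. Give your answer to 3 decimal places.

0.685

r = (nΣuv − ΣuΣv) / √[(nΣu² − (Σu)²)(nΣv² − (Σv)²)]
Numerator: 12×2760.21 − 199.4×158 = 1617.32
Denominator: √[(41296.56 − 39760.36)(28596.48 − 24964)] = √[1536.2 × 3632.48] = 2362.2480
r = 1617.32 / 2362.2480 ≈ 0.685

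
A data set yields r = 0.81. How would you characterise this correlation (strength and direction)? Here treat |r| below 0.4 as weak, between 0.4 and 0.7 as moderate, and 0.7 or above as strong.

strong positive

r = 0.81 > 0 so the relationship is positive.
|r| = 0.81, which falls in the strong range.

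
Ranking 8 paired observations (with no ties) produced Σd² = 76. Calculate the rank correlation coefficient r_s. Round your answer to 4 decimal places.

ρ = 1 − 6Σd² / [n(n²−1)] = 1 − 6×76 / (8×63)
  = 1 − 456/504 = 1 − 0.90476 ≈ 0.0952

0.0952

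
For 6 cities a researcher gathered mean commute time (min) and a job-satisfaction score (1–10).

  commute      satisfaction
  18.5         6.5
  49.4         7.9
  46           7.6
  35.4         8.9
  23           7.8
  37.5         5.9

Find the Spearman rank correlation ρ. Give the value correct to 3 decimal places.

Rank commute: 1, 6, 5, 3, 2, 4
Rank satisfaction: 2, 5, 3, 6, 4, 1
d = rank(commute) − rank(satisfaction): -1, 1, 2, -3, -2, 3; Σd² = 28
ρ = 1 − 6Σd² / [n(n²−1)] = 1 − 6×28 / (6×35) = 1 − 168/210 ≈ 0.200

0.200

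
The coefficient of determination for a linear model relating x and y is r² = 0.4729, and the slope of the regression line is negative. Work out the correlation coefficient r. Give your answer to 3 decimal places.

|r| = √0.4729 = 0.688
The association is negative, so r = −0.688.

-0.688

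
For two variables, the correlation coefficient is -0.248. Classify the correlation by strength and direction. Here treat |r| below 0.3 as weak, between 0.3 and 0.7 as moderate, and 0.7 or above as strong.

r = -0.248 < 0 so the relationship is negative.
|r| = 0.248, which falls in the weak range.

weak negative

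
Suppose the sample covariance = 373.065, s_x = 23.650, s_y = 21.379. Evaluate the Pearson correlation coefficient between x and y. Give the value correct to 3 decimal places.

0.738

r = Cov(x,y) / (s_x · s_y) = 373.065 / (23.650 × 21.379)
  = 373.065 / 505.6134 ≈ 0.738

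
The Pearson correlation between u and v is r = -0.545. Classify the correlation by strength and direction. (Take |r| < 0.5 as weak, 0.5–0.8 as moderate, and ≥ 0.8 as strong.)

moderate negative

r = -0.545 < 0 so the relationship is negative.
|r| = 0.545, which falls in the moderate range.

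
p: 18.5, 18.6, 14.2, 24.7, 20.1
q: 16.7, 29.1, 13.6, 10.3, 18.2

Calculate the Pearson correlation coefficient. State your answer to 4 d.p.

-0.2409

n = 5, Σp = 96.1, Σq = 87.9, Σp² = 1903.95, Σq² = 1747.99, Σpq = 1663.56
nΣpq − ΣpΣq = 8317.8 − 8447.19 = -129.39
nΣp² − (Σp)² = 9519.75 − 9235.21 = 284.54; nΣq² − (Σq)² = 8739.95 − 7726.41 = 1013.54
r = -129.39 / √(284.54 × 1013.54) = -129.39 / 537.0220 ≈ -0.2409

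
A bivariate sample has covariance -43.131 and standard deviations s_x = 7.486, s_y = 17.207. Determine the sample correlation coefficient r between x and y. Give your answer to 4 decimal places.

-0.3348

r = Cov(x,y) / (s_x · s_y) = -43.131 / (7.486 × 17.207)
  = -43.131 / 128.8116 ≈ -0.3348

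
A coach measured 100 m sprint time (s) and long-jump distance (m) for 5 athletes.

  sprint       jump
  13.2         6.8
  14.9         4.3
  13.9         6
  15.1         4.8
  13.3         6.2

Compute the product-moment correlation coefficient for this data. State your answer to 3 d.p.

n = 5, Σx = 70.4, Σy = 28.1, Σx² = 994.36, Σy² = 162.21, Σxy = 392.17
nΣxy − ΣxΣy = 1960.85 − 1978.24 = -17.39
nΣx² − (Σx)² = 4971.8 − 4956.16 = 15.64; nΣy² − (Σy)² = 811.05 − 789.61 = 21.44
r = -17.39 / √(15.64 × 21.44) = -17.39 / 18.3118 ≈ -0.950

-0.950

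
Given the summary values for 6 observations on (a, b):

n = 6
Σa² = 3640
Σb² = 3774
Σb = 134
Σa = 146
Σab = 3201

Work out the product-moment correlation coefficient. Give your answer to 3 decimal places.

-0.228

r = (nΣab − ΣaΣb) / √[(nΣa² − (Σa)²)(nΣb² − (Σb)²)]
Numerator: 6×3201 − 146×134 = -358
Denominator: √[(21840 − 21316)(22644 − 17956)] = √[524 × 4688] = 1567.3264
r = -358 / 1567.3264 ≈ -0.228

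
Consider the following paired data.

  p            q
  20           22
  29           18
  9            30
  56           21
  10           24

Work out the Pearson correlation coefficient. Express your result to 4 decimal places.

n = 5, Σp = 124, Σq = 115, Σp² = 4558, Σq² = 2725, Σpq = 2648
nΣpq − ΣpΣq = 13240 − 14260 = -1020
nΣp² − (Σp)² = 22790 − 15376 = 7414; nΣq² − (Σq)² = 13625 − 13225 = 400
r = -1020 / √(7414 × 400) = -1020 / 1722.0918 ≈ -0.5923

-0.5923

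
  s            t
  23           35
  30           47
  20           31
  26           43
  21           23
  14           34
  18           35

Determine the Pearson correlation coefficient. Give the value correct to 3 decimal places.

n = 7, Σs = 152, Σt = 248, Σs² = 3466, Σt² = 9154, Σst = 5542
nΣst − ΣsΣt = 38794 − 37696 = 1098
nΣs² − (Σs)² = 24262 − 23104 = 1158; nΣt² − (Σt)² = 64078 − 61504 = 2574
r = 1098 / √(1158 × 2574) = 1098 / 1726.4681 ≈ 0.636

0.636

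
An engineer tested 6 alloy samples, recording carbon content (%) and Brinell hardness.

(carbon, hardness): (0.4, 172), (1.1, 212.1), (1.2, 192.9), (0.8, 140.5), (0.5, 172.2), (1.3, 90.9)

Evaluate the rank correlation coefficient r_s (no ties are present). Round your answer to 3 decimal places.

-0.086

Rank carbon: 1, 4, 5, 3, 2, 6
Rank hardness: 3, 6, 5, 2, 4, 1
d = rank(carbon) − rank(hardness): -2, -2, 0, 1, -2, 5; Σd² = 38
ρ = 1 − 6Σd² / [n(n²−1)] = 1 − 6×38 / (6×35) = 1 − 228/210 ≈ -0.086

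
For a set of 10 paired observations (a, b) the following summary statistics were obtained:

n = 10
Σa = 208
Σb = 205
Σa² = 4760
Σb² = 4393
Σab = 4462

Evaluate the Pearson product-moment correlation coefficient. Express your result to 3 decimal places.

r = (nΣab − ΣaΣb) / √[(nΣa² − (Σa)²)(nΣb² − (Σb)²)]
Numerator: 10×4462 − 208×205 = 1980
Denominator: √[(47600 − 43264)(43930 − 42025)] = √[4336 × 1905] = 2874.0355
r = 1980 / 2874.0355 ≈ 0.689

0.689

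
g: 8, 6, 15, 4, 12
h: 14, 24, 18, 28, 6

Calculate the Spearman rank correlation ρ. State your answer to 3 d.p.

Rank g: 3, 2, 5, 1, 4
Rank h: 2, 4, 3, 5, 1
d = rank(g) − rank(h): 1, -2, 2, -4, 3; Σd² = 34
ρ = 1 − 6Σd² / [n(n²−1)] = 1 − 6×34 / (5×24) = 1 − 204/120 ≈ -0.700

-0.700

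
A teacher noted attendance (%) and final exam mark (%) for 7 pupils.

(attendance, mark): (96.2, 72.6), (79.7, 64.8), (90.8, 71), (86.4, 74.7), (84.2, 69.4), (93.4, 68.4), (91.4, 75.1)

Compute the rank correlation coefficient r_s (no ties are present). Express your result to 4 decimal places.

0.3929

Rank attendance: 7, 1, 4, 3, 2, 6, 5
Rank mark: 5, 1, 4, 6, 3, 2, 7
d = rank(attendance) − rank(mark): 2, 0, 0, -3, -1, 4, -2; Σd² = 34
ρ = 1 − 6Σd² / [n(n²−1)] = 1 − 6×34 / (7×48) = 1 − 204/336 ≈ 0.3929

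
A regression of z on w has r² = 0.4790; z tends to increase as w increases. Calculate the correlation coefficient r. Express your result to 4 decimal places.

0.6921

|r| = √0.4790 = 0.6921
The association is positive, so r = 0.6921.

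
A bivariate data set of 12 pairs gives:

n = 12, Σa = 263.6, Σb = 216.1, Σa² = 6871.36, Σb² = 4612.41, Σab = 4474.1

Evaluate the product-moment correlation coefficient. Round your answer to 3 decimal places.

-0.309

r = (nΣab − ΣaΣb) / √[(nΣa² − (Σa)²)(nΣb² − (Σb)²)]
Numerator: 12×4474.1 − 263.6×216.1 = -3274.76
Denominator: √[(82456.32 − 69484.96)(55348.92 − 46699.21)] = √[12971.36 × 8649.71] = 10592.3794
r = -3274.76 / 10592.3794 ≈ -0.309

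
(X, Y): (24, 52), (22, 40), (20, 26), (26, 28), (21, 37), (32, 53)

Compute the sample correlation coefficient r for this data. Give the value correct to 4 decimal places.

0.5765

n = 6, ΣX = 145, ΣY = 236, ΣX² = 3601, ΣY² = 9942, ΣXY = 5849
nΣXY − ΣXΣY = 35094 − 34220 = 874
nΣX² − (ΣX)² = 21606 − 21025 = 581; nΣY² − (ΣY)² = 59652 − 55696 = 3956
r = 874 / √(581 × 3956) = 874 / 1516.0594 ≈ 0.5765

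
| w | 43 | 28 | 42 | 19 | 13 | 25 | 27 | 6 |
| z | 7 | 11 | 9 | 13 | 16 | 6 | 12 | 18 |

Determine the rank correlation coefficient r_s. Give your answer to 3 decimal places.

Rank w: 8, 6, 7, 3, 2, 4, 5, 1
Rank z: 2, 4, 3, 6, 7, 1, 5, 8
d = rank(w) − rank(z): 6, 2, 4, -3, -5, 3, 0, -7; Σd² = 148
ρ = 1 − 6Σd² / [n(n²−1)] = 1 − 6×148 / (8×63) = 1 − 888/504 ≈ -0.762

-0.762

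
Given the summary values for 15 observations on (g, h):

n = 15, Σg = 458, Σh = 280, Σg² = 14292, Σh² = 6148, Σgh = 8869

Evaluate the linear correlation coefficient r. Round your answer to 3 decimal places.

0.600

r = (nΣgh − ΣgΣh) / √[(nΣg² − (Σg)²)(nΣh² − (Σh)²)]
Numerator: 15×8869 − 458×280 = 4795
Denominator: √[(214380 − 209764)(92220 − 78400)] = √[4616 × 13820] = 7987.0595
r = 4795 / 7987.0595 ≈ 0.600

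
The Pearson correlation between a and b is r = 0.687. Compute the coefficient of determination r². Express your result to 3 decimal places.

r² = (0.687)² = 0.472

0.472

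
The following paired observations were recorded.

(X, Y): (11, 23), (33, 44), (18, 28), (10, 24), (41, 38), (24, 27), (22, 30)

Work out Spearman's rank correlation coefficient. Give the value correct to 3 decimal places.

0.821

Rank X: 2, 6, 3, 1, 7, 5, 4
Rank Y: 1, 7, 4, 2, 6, 3, 5
d = rank(X) − rank(Y): 1, -1, -1, -1, 1, 2, -1; Σd² = 10
ρ = 1 − 6Σd² / [n(n²−1)] = 1 − 6×10 / (7×48) = 1 − 60/336 ≈ 0.821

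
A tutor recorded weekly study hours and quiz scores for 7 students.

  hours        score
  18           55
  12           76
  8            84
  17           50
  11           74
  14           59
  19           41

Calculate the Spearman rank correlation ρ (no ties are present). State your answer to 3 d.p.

Rank hours: 6, 3, 1, 5, 2, 4, 7
Rank score: 3, 6, 7, 2, 5, 4, 1
d = rank(hours) − rank(score): 3, -3, -6, 3, -3, 0, 6; Σd² = 108
ρ = 1 − 6Σd² / [n(n²−1)] = 1 − 6×108 / (7×48) = 1 − 648/336 ≈ -0.929

-0.929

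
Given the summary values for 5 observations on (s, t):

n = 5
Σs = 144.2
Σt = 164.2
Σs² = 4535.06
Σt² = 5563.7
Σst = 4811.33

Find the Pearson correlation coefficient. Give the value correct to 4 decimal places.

0.2985

r = (nΣst − ΣsΣt) / √[(nΣs² − (Σs)²)(nΣt² − (Σt)²)]
Numerator: 5×4811.33 − 144.2×164.2 = 379.01
Denominator: √[(22675.3 − 20793.64)(27818.5 − 26961.64)] = √[1881.66 × 856.86] = 1269.7713
r = 379.01 / 1269.7713 ≈ 0.2985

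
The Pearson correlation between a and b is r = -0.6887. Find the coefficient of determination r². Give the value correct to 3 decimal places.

0.474

r² = (-0.6887)² = 0.474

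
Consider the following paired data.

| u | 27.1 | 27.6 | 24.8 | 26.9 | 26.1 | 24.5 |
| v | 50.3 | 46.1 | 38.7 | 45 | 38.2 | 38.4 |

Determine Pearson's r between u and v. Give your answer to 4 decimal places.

0.8208

n = 6, Σu = 157, Σv = 256.7, Σu² = 4116.28, Σv² = 11111.79, Σuv = 6743.57
nΣuv − ΣuΣv = 40461.42 − 40301.9 = 159.52
nΣu² − (Σu)² = 24697.68 − 24649 = 48.68; nΣv² − (Σv)² = 66670.74 − 65894.89 = 775.85
r = 159.52 / √(48.68 × 775.85) = 159.52 / 194.3409 ≈ 0.8208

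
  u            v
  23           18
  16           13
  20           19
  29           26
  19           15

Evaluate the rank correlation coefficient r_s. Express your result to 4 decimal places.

0.9000

Rank u: 4, 1, 3, 5, 2
Rank v: 3, 1, 4, 5, 2
d = rank(u) − rank(v): 1, 0, -1, 0, 0; Σd² = 2
ρ = 1 − 6Σd² / [n(n²−1)] = 1 − 6×2 / (5×24) = 1 − 12/120 ≈ 0.9000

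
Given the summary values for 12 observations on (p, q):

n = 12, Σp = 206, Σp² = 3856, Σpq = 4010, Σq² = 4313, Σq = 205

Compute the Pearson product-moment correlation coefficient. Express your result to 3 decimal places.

0.964

r = (nΣpq − ΣpΣq) / √[(nΣp² − (Σp)²)(nΣq² − (Σq)²)]
Numerator: 12×4010 − 206×205 = 5890
Denominator: √[(46272 − 42436)(51756 − 42025)] = √[3836 × 9731] = 6109.6740
r = 5890 / 6109.6740 ≈ 0.964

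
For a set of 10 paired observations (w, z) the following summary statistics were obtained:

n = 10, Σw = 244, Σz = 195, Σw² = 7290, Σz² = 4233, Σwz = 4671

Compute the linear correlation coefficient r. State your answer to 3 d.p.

-0.115

r = (nΣwz − ΣwΣz) / √[(nΣw² − (Σw)²)(nΣz² − (Σz)²)]
Numerator: 10×4671 − 244×195 = -870
Denominator: √[(72900 − 59536)(42330 − 38025)] = √[13364 × 4305] = 7584.9865
r = -870 / 7584.9865 ≈ -0.115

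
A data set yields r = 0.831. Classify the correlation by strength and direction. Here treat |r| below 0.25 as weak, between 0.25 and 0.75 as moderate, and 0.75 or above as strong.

strong positive

r = 0.831 > 0 so the relationship is positive.
|r| = 0.831, which falls in the strong range.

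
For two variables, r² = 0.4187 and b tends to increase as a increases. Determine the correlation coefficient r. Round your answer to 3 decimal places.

0.647

|r| = √0.4187 = 0.647
The association is positive, so r = 0.647.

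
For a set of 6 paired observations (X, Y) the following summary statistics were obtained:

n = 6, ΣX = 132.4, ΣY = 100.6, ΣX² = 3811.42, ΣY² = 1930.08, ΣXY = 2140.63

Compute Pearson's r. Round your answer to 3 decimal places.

r = (nΣXY − ΣXΣY) / √[(nΣX² − (ΣX)²)(nΣY² − (ΣY)²)]
Numerator: 6×2140.63 − 132.4×100.6 = -475.66
Denominator: √[(22868.52 − 17529.76)(11580.48 − 10120.36)] = √[5338.76 × 1460.12] = 2791.9940
r = -475.66 / 2791.9940 ≈ -0.170

-0.170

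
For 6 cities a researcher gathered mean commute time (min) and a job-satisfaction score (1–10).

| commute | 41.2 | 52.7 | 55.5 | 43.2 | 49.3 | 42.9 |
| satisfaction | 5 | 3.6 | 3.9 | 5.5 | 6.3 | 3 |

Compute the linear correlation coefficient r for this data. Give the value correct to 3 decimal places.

n = 6, Σx = 284.8, Σy = 27.3, Σx² = 13692.12, Σy² = 132.11, Σxy = 1289.06
nΣxy − ΣxΣy = 7734.36 − 7775.04 = -40.68
nΣx² − (Σx)² = 82152.72 − 81111.04 = 1041.68; nΣy² − (Σy)² = 792.66 − 745.29 = 47.37
r = -40.68 / √(1041.68 × 47.37) = -40.68 / 222.1360 ≈ -0.183

-0.183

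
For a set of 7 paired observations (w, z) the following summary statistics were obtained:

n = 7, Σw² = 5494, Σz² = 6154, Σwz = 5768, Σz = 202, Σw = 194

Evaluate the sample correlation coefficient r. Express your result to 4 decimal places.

r = (nΣwz − ΣwΣz) / √[(nΣw² − (Σw)²)(nΣz² − (Σz)²)]
Numerator: 7×5768 − 194×202 = 1188
Denominator: √[(38458 − 37636)(43078 − 40804)] = √[822 × 2274] = 1367.1971
r = 1188 / 1367.1971 ≈ 0.8689

0.8689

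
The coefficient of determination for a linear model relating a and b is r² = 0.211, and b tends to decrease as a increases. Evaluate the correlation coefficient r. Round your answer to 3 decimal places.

-0.459

|r| = √0.211 = 0.459
The association is negative, so r = −0.459.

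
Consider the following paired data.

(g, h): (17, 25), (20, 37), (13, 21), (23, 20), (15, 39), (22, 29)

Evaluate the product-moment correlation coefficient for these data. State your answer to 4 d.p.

-0.0874

n = 6, Σg = 110, Σh = 171, Σg² = 2096, Σh² = 5197, Σgh = 3121
nΣgh − ΣgΣh = 18726 − 18810 = -84
nΣg² − (Σg)² = 12576 − 12100 = 476; nΣh² − (Σh)² = 31182 − 29241 = 1941
r = -84 / √(476 × 1941) = -84 / 961.2055 ≈ -0.0874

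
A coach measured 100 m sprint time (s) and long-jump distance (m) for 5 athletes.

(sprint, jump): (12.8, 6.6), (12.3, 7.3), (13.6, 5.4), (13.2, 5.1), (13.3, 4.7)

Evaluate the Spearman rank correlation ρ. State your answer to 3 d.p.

Rank sprint: 2, 1, 5, 3, 4
Rank jump: 4, 5, 3, 2, 1
d = rank(sprint) − rank(jump): -2, -4, 2, 1, 3; Σd² = 34
ρ = 1 − 6Σd² / [n(n²−1)] = 1 − 6×34 / (5×24) = 1 − 204/120 ≈ -0.700

-0.700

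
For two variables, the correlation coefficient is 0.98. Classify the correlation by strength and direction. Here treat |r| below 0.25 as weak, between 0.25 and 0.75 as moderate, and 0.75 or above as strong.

r = 0.98 > 0 so the relationship is positive.
|r| = 0.98, which falls in the strong range.

strong positive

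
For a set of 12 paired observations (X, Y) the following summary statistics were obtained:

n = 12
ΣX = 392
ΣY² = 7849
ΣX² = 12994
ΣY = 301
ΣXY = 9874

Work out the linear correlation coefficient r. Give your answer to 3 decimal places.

0.174

r = (nΣXY − ΣXΣY) / √[(nΣX² − (ΣX)²)(nΣY² − (ΣY)²)]
Numerator: 12×9874 − 392×301 = 496
Denominator: √[(155928 − 153664)(94188 − 90601)] = √[2264 × 3587] = 2849.7312
r = 496 / 2849.7312 ≈ 0.174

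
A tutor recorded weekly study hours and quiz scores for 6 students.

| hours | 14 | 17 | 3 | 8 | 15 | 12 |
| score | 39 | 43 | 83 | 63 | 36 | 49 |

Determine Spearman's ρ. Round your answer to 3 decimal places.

Rank hours: 4, 6, 1, 2, 5, 3
Rank score: 2, 3, 6, 5, 1, 4
d = rank(hours) − rank(score): 2, 3, -5, -3, 4, -1; Σd² = 64
ρ = 1 − 6Σd² / [n(n²−1)] = 1 − 6×64 / (6×35) = 1 − 384/210 ≈ -0.829

-0.829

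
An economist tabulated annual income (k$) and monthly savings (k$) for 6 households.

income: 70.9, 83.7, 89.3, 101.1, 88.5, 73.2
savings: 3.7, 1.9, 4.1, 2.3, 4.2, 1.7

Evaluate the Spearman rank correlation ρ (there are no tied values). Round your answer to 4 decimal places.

Rank income: 1, 3, 5, 6, 4, 2
Rank savings: 4, 2, 5, 3, 6, 1
d = rank(income) − rank(savings): -3, 1, 0, 3, -2, 1; Σd² = 24
ρ = 1 − 6Σd² / [n(n²−1)] = 1 − 6×24 / (6×35) = 1 − 144/210 ≈ 0.3143

0.3143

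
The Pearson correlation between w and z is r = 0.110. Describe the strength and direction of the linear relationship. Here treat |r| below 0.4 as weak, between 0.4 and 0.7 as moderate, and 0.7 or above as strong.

weak positive

r = 0.110 > 0 so the relationship is positive.
|r| = 0.110, which falls in the weak range.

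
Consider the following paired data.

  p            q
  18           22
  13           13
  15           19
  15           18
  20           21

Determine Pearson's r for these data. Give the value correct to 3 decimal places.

0.858

n = 5, Σp = 81, Σq = 93, Σp² = 1343, Σq² = 1779, Σpq = 1540
nΣpq − ΣpΣq = 7700 − 7533 = 167
nΣp² − (Σp)² = 6715 − 6561 = 154; nΣq² − (Σq)² = 8895 − 8649 = 246
r = 167 / √(154 × 246) = 167 / 194.6381 ≈ 0.858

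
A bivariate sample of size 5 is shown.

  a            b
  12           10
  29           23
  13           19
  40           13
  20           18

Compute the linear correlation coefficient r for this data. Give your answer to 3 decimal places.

n = 5, Σa = 114, Σb = 83, Σa² = 3154, Σb² = 1483, Σab = 1914
nΣab − ΣaΣb = 9570 − 9462 = 108
nΣa² − (Σa)² = 15770 − 12996 = 2774; nΣb² − (Σb)² = 7415 − 6889 = 526
r = 108 / √(2774 × 526) = 108 / 1207.9421 ≈ 0.089

0.089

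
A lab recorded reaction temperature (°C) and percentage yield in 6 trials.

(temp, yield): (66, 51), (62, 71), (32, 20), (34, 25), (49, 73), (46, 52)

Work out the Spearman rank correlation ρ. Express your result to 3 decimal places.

Rank temp: 6, 5, 1, 2, 4, 3
Rank yield: 3, 5, 1, 2, 6, 4
d = rank(temp) − rank(yield): 3, 0, 0, 0, -2, -1; Σd² = 14
ρ = 1 − 6Σd² / [n(n²−1)] = 1 − 6×14 / (6×35) = 1 − 84/210 ≈ 0.600

0.600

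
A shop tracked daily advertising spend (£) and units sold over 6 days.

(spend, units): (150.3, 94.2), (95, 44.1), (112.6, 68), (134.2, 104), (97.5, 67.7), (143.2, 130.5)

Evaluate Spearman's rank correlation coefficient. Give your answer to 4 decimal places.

Rank spend: 6, 1, 3, 4, 2, 5
Rank units: 4, 1, 3, 5, 2, 6
d = rank(spend) − rank(units): 2, 0, 0, -1, 0, -1; Σd² = 6
ρ = 1 − 6Σd² / [n(n²−1)] = 1 − 6×6 / (6×35) = 1 − 36/210 ≈ 0.8286

0.8286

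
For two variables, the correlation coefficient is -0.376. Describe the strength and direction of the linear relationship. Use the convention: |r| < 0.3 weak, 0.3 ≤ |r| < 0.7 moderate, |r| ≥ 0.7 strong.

moderate negative

r = -0.376 < 0 so the relationship is negative.
|r| = 0.376, which falls in the moderate range.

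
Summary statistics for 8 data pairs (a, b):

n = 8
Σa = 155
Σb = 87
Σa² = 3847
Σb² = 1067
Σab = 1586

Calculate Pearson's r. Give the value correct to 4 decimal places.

r = (nΣab − ΣaΣb) / √[(nΣa² − (Σa)²)(nΣb² − (Σb)²)]
Numerator: 8×1586 − 155×87 = -797
Denominator: √[(30776 − 24025)(8536 − 7569)] = √[6751 × 967] = 2555.0376
r = -797 / 2555.0376 ≈ -0.3119

-0.3119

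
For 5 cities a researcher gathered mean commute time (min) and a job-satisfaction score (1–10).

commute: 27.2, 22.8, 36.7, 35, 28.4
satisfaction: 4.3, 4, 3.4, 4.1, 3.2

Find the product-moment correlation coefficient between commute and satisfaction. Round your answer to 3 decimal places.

-0.281

n = 5, Σx = 150.1, Σy = 19, Σx² = 4638.13, Σy² = 73.1, Σxy = 567.32
nΣxy − ΣxΣy = 2836.6 − 2851.9 = -15.3
nΣx² − (Σx)² = 23190.65 − 22530.01 = 660.64; nΣy² − (Σy)² = 365.5 − 361 = 4.5
r = -15.3 / √(660.64 × 4.5) = -15.3 / 54.5241 ≈ -0.281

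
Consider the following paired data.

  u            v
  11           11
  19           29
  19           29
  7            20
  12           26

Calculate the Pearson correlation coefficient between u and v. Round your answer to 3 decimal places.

0.688

n = 5, Σu = 68, Σv = 115, Σu² = 1036, Σv² = 2879, Σuv = 1675
nΣuv − ΣuΣv = 8375 − 7820 = 555
nΣu² − (Σu)² = 5180 − 4624 = 556; nΣv² − (Σv)² = 14395 − 13225 = 1170
r = 555 / √(556 × 1170) = 555 / 806.5482 ≈ 0.688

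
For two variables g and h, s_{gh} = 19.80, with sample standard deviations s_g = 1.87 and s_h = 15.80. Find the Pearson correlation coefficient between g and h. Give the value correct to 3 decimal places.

r = Cov(g,h) / (s_g · s_h) = 19.80 / (1.87 × 15.80)
  = 19.80 / 29.5460 ≈ 0.670

0.670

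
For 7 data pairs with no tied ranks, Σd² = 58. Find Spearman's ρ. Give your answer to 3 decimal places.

ρ = 1 − 6Σd² / [n(n²−1)] = 1 − 6×58 / (7×48)
  = 1 − 348/336 = 1 − 1.0357 ≈ -0.036

-0.036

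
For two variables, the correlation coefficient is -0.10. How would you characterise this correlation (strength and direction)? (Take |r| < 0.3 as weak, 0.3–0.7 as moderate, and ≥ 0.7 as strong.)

r = -0.10 < 0 so the relationship is negative.
|r| = 0.10, which falls in the weak range.

weak negative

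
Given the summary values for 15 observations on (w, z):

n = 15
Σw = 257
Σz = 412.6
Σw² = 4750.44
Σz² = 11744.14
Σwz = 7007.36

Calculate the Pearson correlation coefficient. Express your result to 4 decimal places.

r = (nΣwz − ΣwΣz) / √[(nΣw² − (Σw)²)(nΣz² − (Σz)²)]
Numerator: 15×7007.36 − 257×412.6 = -927.8
Denominator: √[(71256.6 − 66049)(176162.1 − 170238.76)] = √[5207.6 × 5923.34] = 5553.9522
r = -927.8 / 5553.9522 ≈ -0.1671

-0.1671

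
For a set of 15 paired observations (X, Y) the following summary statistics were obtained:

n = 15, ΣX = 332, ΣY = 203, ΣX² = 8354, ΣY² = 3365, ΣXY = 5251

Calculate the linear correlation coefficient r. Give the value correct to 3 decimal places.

0.962

r = (nΣXY − ΣXΣY) / √[(nΣX² − (ΣX)²)(nΣY² − (ΣY)²)]
Numerator: 15×5251 − 332×203 = 11369
Denominator: √[(125310 − 110224)(50475 − 41209)] = √[15086 × 9266] = 11823.1500
r = 11369 / 11823.1500 ≈ 0.962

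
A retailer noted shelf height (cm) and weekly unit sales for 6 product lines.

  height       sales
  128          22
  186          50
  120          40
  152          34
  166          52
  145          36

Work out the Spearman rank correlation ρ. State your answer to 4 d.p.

Rank height: 2, 6, 1, 4, 5, 3
Rank sales: 1, 5, 4, 2, 6, 3
d = rank(height) − rank(sales): 1, 1, -3, 2, -1, 0; Σd² = 16
ρ = 1 − 6Σd² / [n(n²−1)] = 1 − 6×16 / (6×35) = 1 − 96/210 ≈ 0.5429

0.5429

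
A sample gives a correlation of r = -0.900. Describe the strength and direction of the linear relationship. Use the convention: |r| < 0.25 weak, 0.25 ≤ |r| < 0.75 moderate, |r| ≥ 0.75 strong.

strong negative

r = -0.900 < 0 so the relationship is negative.
|r| = 0.900, which falls in the strong range.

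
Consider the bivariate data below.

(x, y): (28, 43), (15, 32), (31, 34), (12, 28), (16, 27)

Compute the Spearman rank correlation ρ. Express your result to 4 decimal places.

Rank x: 4, 2, 5, 1, 3
Rank y: 5, 3, 4, 2, 1
d = rank(x) − rank(y): -1, -1, 1, -1, 2; Σd² = 8
ρ = 1 − 6Σd² / [n(n²−1)] = 1 − 6×8 / (5×24) = 1 − 48/120 ≈ 0.6000

0.6000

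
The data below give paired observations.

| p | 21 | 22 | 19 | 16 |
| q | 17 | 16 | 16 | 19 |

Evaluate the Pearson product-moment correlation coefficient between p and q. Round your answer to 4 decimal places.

n = 4, Σp = 78, Σq = 68, Σp² = 1542, Σq² = 1162, Σpq = 1317
nΣpq − ΣpΣq = 5268 − 5304 = -36
nΣp² − (Σp)² = 6168 − 6084 = 84; nΣq² − (Σq)² = 4648 − 4624 = 24
r = -36 / √(84 × 24) = -36 / 44.8999 ≈ -0.8018

-0.8018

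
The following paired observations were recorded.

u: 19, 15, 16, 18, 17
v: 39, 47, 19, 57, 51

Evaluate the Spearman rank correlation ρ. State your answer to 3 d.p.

Rank u: 5, 1, 2, 4, 3
Rank v: 2, 3, 1, 5, 4
d = rank(u) − rank(v): 3, -2, 1, -1, -1; Σd² = 16
ρ = 1 − 6Σd² / [n(n²−1)] = 1 − 6×16 / (5×24) = 1 − 96/120 ≈ 0.200

0.200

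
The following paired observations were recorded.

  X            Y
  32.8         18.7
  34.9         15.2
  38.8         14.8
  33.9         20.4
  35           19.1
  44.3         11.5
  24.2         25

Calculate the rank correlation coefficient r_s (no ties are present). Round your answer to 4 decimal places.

-0.8214

Rank X: 2, 4, 6, 3, 5, 7, 1
Rank Y: 4, 3, 2, 6, 5, 1, 7
d = rank(X) − rank(Y): -2, 1, 4, -3, 0, 6, -6; Σd² = 102
ρ = 1 − 6Σd² / [n(n²−1)] = 1 − 6×102 / (7×48) = 1 − 612/336 ≈ -0.8214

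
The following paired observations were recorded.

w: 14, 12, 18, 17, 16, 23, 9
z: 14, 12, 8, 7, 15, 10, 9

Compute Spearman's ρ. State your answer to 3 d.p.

Rank w: 3, 2, 6, 5, 4, 7, 1
Rank z: 6, 5, 2, 1, 7, 4, 3
d = rank(w) − rank(z): -3, -3, 4, 4, -3, 3, -2; Σd² = 72
ρ = 1 − 6Σd² / [n(n²−1)] = 1 − 6×72 / (7×48) = 1 − 432/336 ≈ -0.286

-0.286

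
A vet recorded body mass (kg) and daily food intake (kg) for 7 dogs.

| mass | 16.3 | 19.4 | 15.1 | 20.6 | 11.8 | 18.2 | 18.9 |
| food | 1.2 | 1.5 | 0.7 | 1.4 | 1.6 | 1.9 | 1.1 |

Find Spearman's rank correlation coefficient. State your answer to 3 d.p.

Rank mass: 3, 6, 2, 7, 1, 4, 5
Rank food: 3, 5, 1, 4, 6, 7, 2
d = rank(mass) − rank(food): 0, 1, 1, 3, -5, -3, 3; Σd² = 54
ρ = 1 − 6Σd² / [n(n²−1)] = 1 − 6×54 / (7×48) = 1 − 324/336 ≈ 0.036

0.036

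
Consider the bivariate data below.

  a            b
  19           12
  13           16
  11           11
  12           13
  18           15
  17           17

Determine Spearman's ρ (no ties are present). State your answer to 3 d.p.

Rank a: 6, 3, 1, 2, 5, 4
Rank b: 2, 5, 1, 3, 4, 6
d = rank(a) − rank(b): 4, -2, 0, -1, 1, -2; Σd² = 26
ρ = 1 − 6Σd² / [n(n²−1)] = 1 − 6×26 / (6×35) = 1 − 156/210 ≈ 0.257

0.257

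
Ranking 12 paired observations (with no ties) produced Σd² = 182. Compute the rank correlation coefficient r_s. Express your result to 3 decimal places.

0.364

ρ = 1 − 6Σd² / [n(n²−1)] = 1 − 6×182 / (12×143)
  = 1 − 1092/1716 = 1 − 0.6364 ≈ 0.364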